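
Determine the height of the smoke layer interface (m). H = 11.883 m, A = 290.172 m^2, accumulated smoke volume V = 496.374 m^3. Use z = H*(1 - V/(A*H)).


V/(A*H) = 0.14396
1 - 0.14396 = 0.85604
z = 11.883 * 0.85604 = 10.172 m

10.172 m


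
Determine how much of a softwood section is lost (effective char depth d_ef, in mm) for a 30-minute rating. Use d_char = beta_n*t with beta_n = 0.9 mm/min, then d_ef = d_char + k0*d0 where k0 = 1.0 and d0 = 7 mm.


d_char = 0.9 * 30 = 27 mm
d_ef = 27 + 1.0*7 = 34 mm

34 mm


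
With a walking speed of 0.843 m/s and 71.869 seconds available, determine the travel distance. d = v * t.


d = 0.843 * 71.869 = 60.586 m

60.586 m


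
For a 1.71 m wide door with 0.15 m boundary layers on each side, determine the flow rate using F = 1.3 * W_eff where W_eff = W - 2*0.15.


W_eff = 1.71 - 0.30 = 1.41 m
F = 1.3 * 1.41 = 1.833 persons/s

1.833 persons/s


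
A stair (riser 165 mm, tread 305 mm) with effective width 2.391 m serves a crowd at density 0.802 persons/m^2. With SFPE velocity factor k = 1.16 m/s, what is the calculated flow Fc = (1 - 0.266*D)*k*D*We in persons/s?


1 - 0.266*D = 1 - 0.266*0.802 = 0.78667
Fs = 0.78667 * 1.16 * 0.802 = 0.73185 persons/(s*m)
Fc = 0.73185 * 2.391 = 1.7499 persons/s

1.7499 persons/s


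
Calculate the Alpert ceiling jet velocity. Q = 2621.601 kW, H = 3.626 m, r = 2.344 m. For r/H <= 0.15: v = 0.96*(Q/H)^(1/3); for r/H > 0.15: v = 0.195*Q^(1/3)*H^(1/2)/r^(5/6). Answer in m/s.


r/H = 2.344 / 3.626 = 0.64644
r/H > 0.15, so v = 0.195*Q^(1/3)*H^(1/2)/r^(5/6)
Q^(1/3) = 13.789
H^(1/2) = 1.9042
r^(5/6) = 2.0338
v = 0.195 * 13.789 * 1.9042 / 2.0338 = 2.5175 m/s

2.5175 m/s


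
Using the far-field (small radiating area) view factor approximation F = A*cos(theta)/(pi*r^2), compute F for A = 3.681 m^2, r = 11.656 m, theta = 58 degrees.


cos(58 deg) = 0.52992
pi*r^2 = 426.82
F = 3.681 * 0.52992 / 426.82 = 0.0045701

0.0045701


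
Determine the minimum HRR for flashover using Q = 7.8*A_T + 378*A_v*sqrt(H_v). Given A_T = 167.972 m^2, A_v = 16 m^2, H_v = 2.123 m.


7.8*A_T = 1310.2
sqrt(H_v) = 1.4571
378*A_v*sqrt(H_v) = 8812.2
Q = 1310.2 + 8812.2 = 10122 kW

10122 kW


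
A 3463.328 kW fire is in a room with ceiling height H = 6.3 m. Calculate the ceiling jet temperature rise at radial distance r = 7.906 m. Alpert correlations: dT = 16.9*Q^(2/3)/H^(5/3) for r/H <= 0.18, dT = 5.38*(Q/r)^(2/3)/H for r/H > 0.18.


r/H = 7.906 / 6.3 = 1.2549
r/H > 0.18, so dT = 5.38*(Q/r)^(2/3)/H
Q/r = 438.06
(Q/r)^(2/3) = 57.680
dT = 5.38 * 57.680 / 6.3 = 49.257 K

49.257 K


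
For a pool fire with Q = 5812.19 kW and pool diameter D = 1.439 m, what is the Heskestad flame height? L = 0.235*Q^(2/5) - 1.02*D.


Q^(2/5) = 32.043
0.235 * Q^(2/5) = 7.5302
1.02 * D = 1.4678
L = 6.0624 m

6.0624 m


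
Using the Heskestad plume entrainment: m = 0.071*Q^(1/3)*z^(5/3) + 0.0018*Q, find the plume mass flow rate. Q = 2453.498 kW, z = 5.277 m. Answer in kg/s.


Q^(1/3) = 13.487
z^(5/3) = 15.995
First term = 0.071 * 13.487 * 15.995 = 15.317
Second term = 0.0018 * 2453.498 = 4.4163
m = 19.733 kg/s

19.733 kg/s


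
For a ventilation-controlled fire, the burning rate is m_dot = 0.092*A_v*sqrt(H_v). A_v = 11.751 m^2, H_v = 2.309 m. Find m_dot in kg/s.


sqrt(H_v) = 1.5195
m_dot = 0.092 * 11.751 * 1.5195 = 1.6428 kg/s

1.6428 kg/s


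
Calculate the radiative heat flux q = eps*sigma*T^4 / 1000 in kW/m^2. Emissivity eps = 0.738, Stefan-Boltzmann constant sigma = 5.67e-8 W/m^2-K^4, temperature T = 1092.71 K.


T^4 = 1.4257e+12
q = 0.738 * 5.67e-8 * 1.4257e+12 / 1000 = 59.657 kW/m^2

59.657 kW/m^2


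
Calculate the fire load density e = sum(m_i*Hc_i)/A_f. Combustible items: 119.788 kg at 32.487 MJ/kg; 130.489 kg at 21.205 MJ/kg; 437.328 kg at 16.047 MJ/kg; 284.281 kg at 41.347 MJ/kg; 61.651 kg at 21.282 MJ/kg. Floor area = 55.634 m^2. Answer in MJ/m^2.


Total energy = 119.788*32.487 + 130.489*21.205 + 437.328*16.047 + 284.281*41.347 + 61.651*21.282
= 3891.553 + 2767.019 + 7017.802 + 11754.17 + 1312.057
= 26742.60 MJ
e = 26742.60 / 55.634 = 480.69 MJ/m^2

480.69 MJ/m^2


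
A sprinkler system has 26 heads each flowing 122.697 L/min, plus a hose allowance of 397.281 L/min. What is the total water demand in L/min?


Sprinkler demand = 26 * 122.697 = 3190.122 L/min
Total = 3190.122 + 397.281 = 3587.403 L/min

3587.403 L/min


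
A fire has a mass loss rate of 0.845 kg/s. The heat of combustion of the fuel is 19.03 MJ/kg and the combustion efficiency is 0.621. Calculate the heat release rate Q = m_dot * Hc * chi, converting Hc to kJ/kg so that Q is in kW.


Hc = 19.03 MJ/kg = 19.03 * 1000 kJ/kg = 19030 kJ/kg
Q = 0.845 kg/s * 19030 kJ/kg * 0.621 = 9985.9 kW

9985.9 kW


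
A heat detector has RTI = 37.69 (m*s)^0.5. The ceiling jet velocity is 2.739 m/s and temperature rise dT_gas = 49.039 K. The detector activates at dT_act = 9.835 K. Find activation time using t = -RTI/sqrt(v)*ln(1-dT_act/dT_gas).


dT_act/dT_gas = 0.20055
ln(1 - 0.20055) = -0.22384
t = -37.69 / sqrt(2.739) * -0.22384 = 5.0976 s

5.0976 s


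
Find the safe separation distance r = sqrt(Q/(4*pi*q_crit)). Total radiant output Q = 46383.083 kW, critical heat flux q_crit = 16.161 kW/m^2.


4*pi*q_crit = 203.09
Q/(4*pi*q_crit) = 228.39
r = sqrt(228.39) = 15.113 m

15.113 m


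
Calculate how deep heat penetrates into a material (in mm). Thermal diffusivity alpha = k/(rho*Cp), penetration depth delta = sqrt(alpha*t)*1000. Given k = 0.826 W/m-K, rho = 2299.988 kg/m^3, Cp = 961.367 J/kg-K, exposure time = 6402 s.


alpha = 0.826 / (2299.988 * 961.367) = 3.7356e-07 m^2/s
alpha * t = 0.0023916
delta = sqrt(0.0023916) * 1000 = 48.904 mm

48.904 mm


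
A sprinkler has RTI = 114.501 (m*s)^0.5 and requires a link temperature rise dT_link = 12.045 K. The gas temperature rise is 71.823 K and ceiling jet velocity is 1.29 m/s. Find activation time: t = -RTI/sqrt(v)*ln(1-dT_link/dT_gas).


dT_link/dT_gas = 0.16770
ln(1 - 0.16770) = -0.18357
t = -114.501 / sqrt(1.29) * -0.18357 = 18.506 s

18.506 s


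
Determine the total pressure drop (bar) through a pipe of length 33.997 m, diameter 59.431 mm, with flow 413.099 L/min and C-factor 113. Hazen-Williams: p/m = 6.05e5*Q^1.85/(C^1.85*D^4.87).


Q^1.85 = 69135
C^1.85 = 6283.4
D^4.87 = 4.3596e+08
p/m = 0.015269 bar/m
p_total = 0.015269 * 33.997 = 0.51911 bar

0.51911 bar


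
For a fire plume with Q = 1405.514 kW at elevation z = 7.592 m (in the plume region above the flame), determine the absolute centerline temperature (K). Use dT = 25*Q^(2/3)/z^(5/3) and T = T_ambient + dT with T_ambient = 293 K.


Q^(2/3) = 125.47
z^(5/3) = 29.327
dT = 25 * 125.47 / 29.327 = 106.96 K
T = 293 + 106.96 = 399.96 K

399.96 K


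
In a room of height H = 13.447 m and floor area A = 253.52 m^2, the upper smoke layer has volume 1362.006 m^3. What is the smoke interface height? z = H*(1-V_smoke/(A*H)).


V/(A*H) = 0.39952
1 - 0.39952 = 0.60048
z = 13.447 * 0.60048 = 8.0746 m

8.0746 m


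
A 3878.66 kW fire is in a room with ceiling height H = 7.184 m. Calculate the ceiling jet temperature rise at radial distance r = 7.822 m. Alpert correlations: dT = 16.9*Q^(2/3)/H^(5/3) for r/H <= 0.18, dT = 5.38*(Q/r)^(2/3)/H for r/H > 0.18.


r/H = 7.822 / 7.184 = 1.0888
r/H > 0.18, so dT = 5.38*(Q/r)^(2/3)/H
Q/r = 495.87
(Q/r)^(2/3) = 62.648
dT = 5.38 * 62.648 / 7.184 = 46.916 K

46.916 K


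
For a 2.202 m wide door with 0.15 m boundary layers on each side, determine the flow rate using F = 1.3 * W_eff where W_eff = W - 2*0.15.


W_eff = 2.202 - 0.30 = 1.902 m
F = 1.3 * 1.902 = 2.4726 persons/s

2.4726 persons/s


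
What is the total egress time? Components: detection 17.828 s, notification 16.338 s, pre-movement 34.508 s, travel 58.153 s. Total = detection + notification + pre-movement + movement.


Total = 17.828 + 16.338 + 34.508 + 58.153 = 126.827 s

126.827 s


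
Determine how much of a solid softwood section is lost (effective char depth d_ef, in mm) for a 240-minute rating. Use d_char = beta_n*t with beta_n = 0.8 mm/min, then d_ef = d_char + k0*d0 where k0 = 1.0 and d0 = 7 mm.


d_char = 0.8 * 240 = 192 mm
d_ef = 192 + 1.0*7 = 199 mm

199 mm


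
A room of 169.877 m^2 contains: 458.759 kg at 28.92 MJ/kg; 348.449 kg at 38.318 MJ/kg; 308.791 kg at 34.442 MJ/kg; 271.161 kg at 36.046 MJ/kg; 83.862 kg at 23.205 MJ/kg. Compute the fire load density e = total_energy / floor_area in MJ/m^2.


Total energy = 458.759*28.92 + 348.449*38.318 + 308.791*34.442 + 271.161*36.046 + 83.862*23.205
= 13267.31 + 13351.87 + 10635.38 + 9774.269 + 1946.018
= 48974.85 MJ
e = 48974.85 / 169.877 = 288.30 MJ/m^2

288.30 MJ/m^2


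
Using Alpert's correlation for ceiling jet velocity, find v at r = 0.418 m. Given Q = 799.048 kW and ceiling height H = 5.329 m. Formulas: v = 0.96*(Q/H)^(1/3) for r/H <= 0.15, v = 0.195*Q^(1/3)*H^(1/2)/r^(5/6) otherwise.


r/H = 0.418 / 5.329 = 0.078439
r/H <= 0.15, so v = 0.96*(Q/H)^(1/3)
Q/H = 149.94
(Q/H)^(1/3) = 5.3126
v = 0.96 * 5.3126 = 5.1001 m/s

5.1001 m/s


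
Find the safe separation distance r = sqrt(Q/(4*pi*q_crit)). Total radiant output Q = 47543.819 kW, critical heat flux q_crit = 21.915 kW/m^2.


4*pi*q_crit = 275.39
Q/(4*pi*q_crit) = 172.64
r = sqrt(172.64) = 13.139 m

13.139 m


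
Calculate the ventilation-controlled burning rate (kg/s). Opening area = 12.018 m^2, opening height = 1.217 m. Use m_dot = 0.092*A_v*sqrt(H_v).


sqrt(H_v) = 1.1032
m_dot = 0.092 * 12.018 * 1.1032 = 1.2197 kg/s

1.2197 kg/s


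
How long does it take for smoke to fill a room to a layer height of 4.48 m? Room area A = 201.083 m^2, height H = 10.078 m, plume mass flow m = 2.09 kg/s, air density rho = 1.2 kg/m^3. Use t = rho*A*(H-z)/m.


H - z = 5.598 m
t = 1.2 * 201.083 * 5.598 / 2.09 = 646.31 s

646.31 s


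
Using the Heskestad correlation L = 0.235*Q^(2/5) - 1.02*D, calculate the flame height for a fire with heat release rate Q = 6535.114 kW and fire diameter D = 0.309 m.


Q^(2/5) = 33.582
0.235 * Q^(2/5) = 7.8917
1.02 * D = 0.31518
L = 7.5765 m

7.5765 m


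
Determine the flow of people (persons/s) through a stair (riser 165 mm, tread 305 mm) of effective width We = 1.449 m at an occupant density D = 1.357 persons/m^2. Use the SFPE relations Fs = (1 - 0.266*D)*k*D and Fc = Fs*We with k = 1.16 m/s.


1 - 0.266*D = 1 - 0.266*1.357 = 0.63904
Fs = 0.63904 * 1.16 * 1.357 = 1.0059 persons/(s*m)
Fc = 1.0059 * 1.449 = 1.4576 persons/s

1.4576 persons/s


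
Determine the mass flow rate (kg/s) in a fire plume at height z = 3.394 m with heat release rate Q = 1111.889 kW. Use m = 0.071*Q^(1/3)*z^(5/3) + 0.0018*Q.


Q^(1/3) = 10.360
z^(5/3) = 7.6651
First term = 0.071 * 10.360 * 7.6651 = 5.6381
Second term = 0.0018 * 1111.889 = 2.0014
m = 7.6395 kg/s

7.6395 kg/s


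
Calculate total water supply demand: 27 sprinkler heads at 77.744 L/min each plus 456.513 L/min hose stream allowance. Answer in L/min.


Sprinkler demand = 27 * 77.744 = 2099.088 L/min
Total = 2099.088 + 456.513 = 2555.601 L/min

2555.601 L/min


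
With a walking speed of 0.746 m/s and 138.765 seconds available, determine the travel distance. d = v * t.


d = 0.746 * 138.765 = 103.52 m

103.52 m


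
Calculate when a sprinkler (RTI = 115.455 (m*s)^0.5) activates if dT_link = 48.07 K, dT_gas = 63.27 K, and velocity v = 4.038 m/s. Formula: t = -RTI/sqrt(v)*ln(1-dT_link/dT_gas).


dT_link/dT_gas = 0.75976
ln(1 - 0.75976) = -1.4261
t = -115.455 / sqrt(4.038) * -1.4261 = 81.938 s

81.938 s


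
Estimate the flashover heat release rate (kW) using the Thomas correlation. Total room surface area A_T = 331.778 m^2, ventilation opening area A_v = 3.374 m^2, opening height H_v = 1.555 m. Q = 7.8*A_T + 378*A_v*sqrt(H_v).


7.8*A_T = 2587.9
sqrt(H_v) = 1.2470
378*A_v*sqrt(H_v) = 1590.4
Q = 2587.9 + 1590.4 = 4178.3 kW

4178.3 kW


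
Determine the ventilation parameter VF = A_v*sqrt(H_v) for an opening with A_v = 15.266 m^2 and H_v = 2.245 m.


sqrt(H_v) = 1.4983
VF = 15.266 * 1.4983 = 22.874 m^(5/2)

22.874 m^(5/2)


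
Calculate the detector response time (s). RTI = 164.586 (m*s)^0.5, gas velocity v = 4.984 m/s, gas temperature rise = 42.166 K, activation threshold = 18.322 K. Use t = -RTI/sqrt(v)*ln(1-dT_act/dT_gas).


dT_act/dT_gas = 0.43452
ln(1 - 0.43452) = -0.57008
t = -164.586 / sqrt(4.984) * -0.57008 = 42.028 s

42.028 s


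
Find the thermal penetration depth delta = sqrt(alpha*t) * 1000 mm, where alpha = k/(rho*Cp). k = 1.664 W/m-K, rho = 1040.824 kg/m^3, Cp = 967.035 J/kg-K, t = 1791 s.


alpha = 1.664 / (1040.824 * 967.035) = 1.6532e-06 m^2/s
alpha * t = 0.0029609
delta = sqrt(0.0029609) * 1000 = 54.415 mm

54.415 mm


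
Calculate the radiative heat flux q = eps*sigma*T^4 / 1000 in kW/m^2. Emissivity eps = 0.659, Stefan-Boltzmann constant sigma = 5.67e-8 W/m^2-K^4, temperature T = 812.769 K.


T^4 = 4.3638e+11
q = 0.659 * 5.67e-8 * 4.3638e+11 / 1000 = 16.306 kW/m^2

16.306 kW/m^2


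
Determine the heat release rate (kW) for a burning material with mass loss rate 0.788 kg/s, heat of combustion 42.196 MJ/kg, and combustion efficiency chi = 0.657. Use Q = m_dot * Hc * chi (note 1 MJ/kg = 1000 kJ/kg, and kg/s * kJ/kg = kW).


Hc = 42.196 MJ/kg = 42.196 * 1000 kJ/kg = 42196 kJ/kg
Q = 0.788 kg/s * 42196 kJ/kg * 0.657 = 21846 kW

21846 kW


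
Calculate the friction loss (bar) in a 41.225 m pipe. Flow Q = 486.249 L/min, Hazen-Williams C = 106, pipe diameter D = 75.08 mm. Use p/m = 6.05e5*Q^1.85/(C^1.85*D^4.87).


Q^1.85 = 93474
C^1.85 = 5582.3
D^4.87 = 1.3608e+09
p/m = 0.0074443 bar/m
p_total = 0.0074443 * 41.225 = 0.30689 bar

0.30689 bar


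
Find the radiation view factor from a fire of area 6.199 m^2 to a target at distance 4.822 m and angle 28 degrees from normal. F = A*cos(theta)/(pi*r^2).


cos(28 deg) = 0.88295
pi*r^2 = 73.047
F = 6.199 * 0.88295 / 73.047 = 0.074929

0.074929


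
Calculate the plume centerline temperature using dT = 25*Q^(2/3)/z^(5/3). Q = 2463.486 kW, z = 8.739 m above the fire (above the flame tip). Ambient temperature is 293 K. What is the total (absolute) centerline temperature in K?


Q^(2/3) = 182.40
z^(5/3) = 37.077
dT = 25 * 182.40 / 37.077 = 122.99 K
T = 293 + 122.99 = 415.99 K

415.99 K


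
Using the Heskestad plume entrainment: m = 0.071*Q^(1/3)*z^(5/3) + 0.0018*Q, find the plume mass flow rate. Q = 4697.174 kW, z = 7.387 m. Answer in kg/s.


Q^(1/3) = 16.747
z^(5/3) = 28.019
First term = 0.071 * 16.747 * 28.019 = 33.316
Second term = 0.0018 * 4697.174 = 8.4549
m = 41.771 kg/s

41.771 kg/s


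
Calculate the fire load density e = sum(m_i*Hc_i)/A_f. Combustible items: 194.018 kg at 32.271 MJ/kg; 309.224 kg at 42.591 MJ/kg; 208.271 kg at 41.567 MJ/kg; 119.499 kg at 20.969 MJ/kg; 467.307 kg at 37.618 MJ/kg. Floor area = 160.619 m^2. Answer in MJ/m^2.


Total energy = 194.018*32.271 + 309.224*42.591 + 208.271*41.567 + 119.499*20.969 + 467.307*37.618
= 6261.155 + 13170.16 + 8657.201 + 2505.775 + 17579.15
= 48173.44 MJ
e = 48173.44 / 160.619 = 299.92 MJ/m^2

299.92 MJ/m^2


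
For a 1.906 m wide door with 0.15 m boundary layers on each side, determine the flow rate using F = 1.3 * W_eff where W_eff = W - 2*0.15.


W_eff = 1.906 - 0.30 = 1.606 m
F = 1.3 * 1.606 = 2.0878 persons/s

2.0878 persons/s


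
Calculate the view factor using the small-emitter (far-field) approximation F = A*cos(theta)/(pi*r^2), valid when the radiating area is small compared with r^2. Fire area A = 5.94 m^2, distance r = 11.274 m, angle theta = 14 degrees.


cos(14 deg) = 0.97030
pi*r^2 = 399.31
F = 5.94 * 0.97030 / 399.31 = 0.014434

0.014434


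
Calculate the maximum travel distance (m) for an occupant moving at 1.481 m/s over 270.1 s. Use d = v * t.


d = 1.481 * 270.1 = 400.02 m

400.02 m


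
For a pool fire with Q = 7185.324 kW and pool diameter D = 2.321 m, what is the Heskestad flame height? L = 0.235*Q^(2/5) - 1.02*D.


Q^(2/5) = 34.880
0.235 * Q^(2/5) = 8.1968
1.02 * D = 2.3674
L = 5.8294 m

5.8294 m


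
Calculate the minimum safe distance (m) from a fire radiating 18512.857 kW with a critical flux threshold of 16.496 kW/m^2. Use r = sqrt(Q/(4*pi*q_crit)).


4*pi*q_crit = 207.29
Q/(4*pi*q_crit) = 89.307
r = sqrt(89.307) = 9.4502 m

9.4502 m


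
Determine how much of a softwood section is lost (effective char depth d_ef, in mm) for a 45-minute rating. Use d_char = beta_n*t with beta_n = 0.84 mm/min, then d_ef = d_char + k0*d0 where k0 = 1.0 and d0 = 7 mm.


d_char = 0.84 * 45 = 37.8 mm
d_ef = 37.8 + 1.0*7 = 44.8 mm

44.8 mm


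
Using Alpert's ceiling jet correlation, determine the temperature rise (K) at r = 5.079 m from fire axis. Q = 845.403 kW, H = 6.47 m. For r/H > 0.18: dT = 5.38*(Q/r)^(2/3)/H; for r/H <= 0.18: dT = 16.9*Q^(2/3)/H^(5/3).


r/H = 5.079 / 6.47 = 0.78501
r/H > 0.18, so dT = 5.38*(Q/r)^(2/3)/H
Q/r = 166.45
(Q/r)^(2/3) = 30.259
dT = 5.38 * 30.259 / 6.47 = 25.161 K

25.161 K


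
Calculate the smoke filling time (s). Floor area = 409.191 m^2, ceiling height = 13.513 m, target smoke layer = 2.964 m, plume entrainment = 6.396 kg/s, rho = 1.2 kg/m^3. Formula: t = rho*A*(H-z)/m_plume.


H - z = 10.549 m
t = 1.2 * 409.191 * 10.549 / 6.396 = 809.86 s

809.86 s


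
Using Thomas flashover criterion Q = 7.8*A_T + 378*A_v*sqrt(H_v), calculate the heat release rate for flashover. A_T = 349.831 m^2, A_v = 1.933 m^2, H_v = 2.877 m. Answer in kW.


7.8*A_T = 2728.7
sqrt(H_v) = 1.6962
378*A_v*sqrt(H_v) = 1239.3
Q = 2728.7 + 1239.3 = 3968.0 kW

3968.0 kW


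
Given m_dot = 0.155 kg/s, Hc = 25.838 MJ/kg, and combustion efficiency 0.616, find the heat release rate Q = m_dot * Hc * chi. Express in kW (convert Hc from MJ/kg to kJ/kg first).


Hc = 25.838 MJ/kg = 25.838 * 1000 kJ/kg = 25838 kJ/kg
Q = 0.155 kg/s * 25838 kJ/kg * 0.616 = 2467.0 kW

2467.0 kW


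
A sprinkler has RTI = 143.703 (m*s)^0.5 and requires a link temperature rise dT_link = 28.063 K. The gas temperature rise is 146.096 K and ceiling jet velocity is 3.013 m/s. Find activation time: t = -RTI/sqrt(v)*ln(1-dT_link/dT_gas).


dT_link/dT_gas = 0.19209
ln(1 - 0.19209) = -0.21330
t = -143.703 / sqrt(3.013) * -0.21330 = 17.659 s

17.659 s


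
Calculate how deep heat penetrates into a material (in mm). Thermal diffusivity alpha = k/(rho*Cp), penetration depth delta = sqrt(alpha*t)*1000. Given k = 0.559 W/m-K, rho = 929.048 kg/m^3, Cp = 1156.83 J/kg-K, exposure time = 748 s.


alpha = 0.559 / (929.048 * 1156.83) = 5.2012e-07 m^2/s
alpha * t = 0.00038905
delta = sqrt(0.00038905) * 1000 = 19.724 mm

19.724 mm


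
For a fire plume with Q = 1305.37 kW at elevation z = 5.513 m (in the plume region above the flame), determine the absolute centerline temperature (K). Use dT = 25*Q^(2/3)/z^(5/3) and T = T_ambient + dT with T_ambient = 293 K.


Q^(2/3) = 119.44
z^(5/3) = 17.205
dT = 25 * 119.44 / 17.205 = 173.56 K
T = 293 + 173.56 = 466.56 K

466.56 K


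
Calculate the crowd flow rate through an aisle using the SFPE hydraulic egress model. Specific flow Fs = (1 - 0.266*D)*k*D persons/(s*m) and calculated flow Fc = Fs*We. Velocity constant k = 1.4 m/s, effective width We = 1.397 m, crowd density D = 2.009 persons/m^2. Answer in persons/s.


1 - 0.266*D = 1 - 0.266*2.009 = 0.46561
Fs = 0.46561 * 1.4 * 2.009 = 1.3096 persons/(s*m)
Fc = 1.3096 * 1.397 = 1.8295 persons/s

1.8295 persons/s


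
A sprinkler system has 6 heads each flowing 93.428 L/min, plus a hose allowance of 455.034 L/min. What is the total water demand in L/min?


Sprinkler demand = 6 * 93.428 = 560.568 L/min
Total = 560.568 + 455.034 = 1015.602 L/min

1015.602 L/min


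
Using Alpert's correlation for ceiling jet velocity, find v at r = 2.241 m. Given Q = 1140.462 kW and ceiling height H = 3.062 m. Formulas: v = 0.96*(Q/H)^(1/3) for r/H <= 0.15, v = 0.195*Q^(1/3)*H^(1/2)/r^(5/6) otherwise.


r/H = 2.241 / 3.062 = 0.73187
r/H > 0.15, so v = 0.195*Q^(1/3)*H^(1/2)/r^(5/6)
Q^(1/3) = 10.448
H^(1/2) = 1.7499
r^(5/6) = 1.9590
v = 0.195 * 10.448 * 1.7499 / 1.9590 = 1.8198 m/s

1.8198 m/s


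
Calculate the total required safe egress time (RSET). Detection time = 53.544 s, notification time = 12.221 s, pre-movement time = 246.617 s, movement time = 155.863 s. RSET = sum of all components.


Total = 53.544 + 12.221 + 246.617 + 155.863 = 468.245 s

468.245 s


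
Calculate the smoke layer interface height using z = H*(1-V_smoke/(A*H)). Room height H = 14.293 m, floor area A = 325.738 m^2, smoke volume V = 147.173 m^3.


V/(A*H) = 0.031611
1 - 0.031611 = 0.96839
z = 14.293 * 0.96839 = 13.841 m

13.841 m


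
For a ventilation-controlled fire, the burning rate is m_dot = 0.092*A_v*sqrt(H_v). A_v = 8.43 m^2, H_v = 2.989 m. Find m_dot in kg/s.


sqrt(H_v) = 1.7289
m_dot = 0.092 * 8.43 * 1.7289 = 1.3408 kg/s

1.3408 kg/s


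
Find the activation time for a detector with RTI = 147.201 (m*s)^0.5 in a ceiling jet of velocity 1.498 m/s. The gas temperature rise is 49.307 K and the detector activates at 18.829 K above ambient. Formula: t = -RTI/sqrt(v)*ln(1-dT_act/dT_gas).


dT_act/dT_gas = 0.38187
ln(1 - 0.38187) = -0.48106
t = -147.201 / sqrt(1.498) * -0.48106 = 57.857 s

57.857 s


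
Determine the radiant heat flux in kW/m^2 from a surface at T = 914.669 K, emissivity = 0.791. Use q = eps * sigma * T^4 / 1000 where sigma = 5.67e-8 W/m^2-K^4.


T^4 = 6.9993e+11
q = 0.791 * 5.67e-8 * 6.9993e+11 / 1000 = 31.392 kW/m^2

31.392 kW/m^2


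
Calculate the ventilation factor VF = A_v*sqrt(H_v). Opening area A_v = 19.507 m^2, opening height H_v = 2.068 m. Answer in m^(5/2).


sqrt(H_v) = 1.4381
VF = 19.507 * 1.4381 = 28.052 m^(5/2)

28.052 m^(5/2)


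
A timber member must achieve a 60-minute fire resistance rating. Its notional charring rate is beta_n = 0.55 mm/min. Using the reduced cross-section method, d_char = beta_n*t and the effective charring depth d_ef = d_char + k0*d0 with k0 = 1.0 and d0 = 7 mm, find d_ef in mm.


d_char = 0.55 * 60 = 33 mm
d_ef = 33 + 1.0*7 = 40 mm

40 mm


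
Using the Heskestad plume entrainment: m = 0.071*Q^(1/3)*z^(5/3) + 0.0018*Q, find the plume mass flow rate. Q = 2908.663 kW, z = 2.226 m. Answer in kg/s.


Q^(1/3) = 14.275
z^(5/3) = 3.7950
First term = 0.071 * 14.275 * 3.7950 = 3.8462
Second term = 0.0018 * 2908.663 = 5.2356
m = 9.0818 kg/s

9.0818 kg/s


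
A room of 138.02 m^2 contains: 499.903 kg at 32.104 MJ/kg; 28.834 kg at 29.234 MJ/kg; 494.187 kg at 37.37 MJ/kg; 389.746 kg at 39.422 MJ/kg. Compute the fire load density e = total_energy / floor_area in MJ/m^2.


Total energy = 499.903*32.104 + 28.834*29.234 + 494.187*37.37 + 389.746*39.422
= 16048.89 + 842.9332 + 18467.77 + 15364.57
= 50724.15 MJ
e = 50724.15 / 138.02 = 367.51 MJ/m^2

367.51 MJ/m^2


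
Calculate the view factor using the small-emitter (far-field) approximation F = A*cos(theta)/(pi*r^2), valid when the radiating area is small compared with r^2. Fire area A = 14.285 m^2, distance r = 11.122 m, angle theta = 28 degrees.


cos(28 deg) = 0.88295
pi*r^2 = 388.61
F = 14.285 * 0.88295 / 388.61 = 0.032456

0.032456


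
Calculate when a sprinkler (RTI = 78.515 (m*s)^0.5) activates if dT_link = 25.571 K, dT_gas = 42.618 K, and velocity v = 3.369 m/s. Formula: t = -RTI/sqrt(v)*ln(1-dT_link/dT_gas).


dT_link/dT_gas = 0.60000
ln(1 - 0.60000) = -0.91630
t = -78.515 / sqrt(3.369) * -0.91630 = 39.196 s

39.196 s


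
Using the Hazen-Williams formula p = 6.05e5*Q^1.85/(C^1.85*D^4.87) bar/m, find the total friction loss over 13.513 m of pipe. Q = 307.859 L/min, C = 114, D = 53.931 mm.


Q^1.85 = 40128
C^1.85 = 6386.7
D^4.87 = 2.7168e+08
p/m = 0.013992 bar/m
p_total = 0.013992 * 13.513 = 0.18907 bar

0.18907 bar


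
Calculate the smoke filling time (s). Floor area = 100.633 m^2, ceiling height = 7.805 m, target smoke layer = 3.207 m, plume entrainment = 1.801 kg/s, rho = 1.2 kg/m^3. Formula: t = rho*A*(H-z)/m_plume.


H - z = 4.598 m
t = 1.2 * 100.633 * 4.598 / 1.801 = 308.30 s

308.30 s


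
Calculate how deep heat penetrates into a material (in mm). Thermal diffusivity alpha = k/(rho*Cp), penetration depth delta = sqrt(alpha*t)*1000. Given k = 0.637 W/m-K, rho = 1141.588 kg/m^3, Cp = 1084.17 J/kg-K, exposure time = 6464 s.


alpha = 0.637 / (1141.588 * 1084.17) = 5.1467e-07 m^2/s
alpha * t = 0.0033269
delta = sqrt(0.0033269) * 1000 = 57.679 mm

57.679 mm


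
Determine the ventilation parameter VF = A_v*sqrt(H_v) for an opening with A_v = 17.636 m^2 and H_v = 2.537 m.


sqrt(H_v) = 1.5928
VF = 17.636 * 1.5928 = 28.091 m^(5/2)

28.091 m^(5/2)


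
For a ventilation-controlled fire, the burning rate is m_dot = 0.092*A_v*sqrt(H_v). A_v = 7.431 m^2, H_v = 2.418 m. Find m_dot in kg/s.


sqrt(H_v) = 1.5550
m_dot = 0.092 * 7.431 * 1.5550 = 1.0631 kg/s

1.0631 kg/s


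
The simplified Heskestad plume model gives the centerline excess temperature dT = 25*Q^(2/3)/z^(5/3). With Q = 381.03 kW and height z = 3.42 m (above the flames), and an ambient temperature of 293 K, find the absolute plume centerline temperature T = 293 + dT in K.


Q^(2/3) = 52.558
z^(5/3) = 7.7632
dT = 25 * 52.558 / 7.7632 = 169.25 K
T = 293 + 169.25 = 462.25 K

462.25 K


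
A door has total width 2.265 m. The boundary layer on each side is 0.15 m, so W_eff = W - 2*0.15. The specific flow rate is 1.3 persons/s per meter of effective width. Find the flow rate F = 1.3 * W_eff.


W_eff = 2.265 - 0.30 = 1.965 m
F = 1.3 * 1.965 = 2.5545 persons/s

2.5545 persons/s


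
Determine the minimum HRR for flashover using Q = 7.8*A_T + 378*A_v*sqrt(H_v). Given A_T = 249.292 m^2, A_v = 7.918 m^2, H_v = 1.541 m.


7.8*A_T = 1944.5
sqrt(H_v) = 1.2414
378*A_v*sqrt(H_v) = 3715.4
Q = 1944.5 + 3715.4 = 5659.9 kW

5659.9 kW


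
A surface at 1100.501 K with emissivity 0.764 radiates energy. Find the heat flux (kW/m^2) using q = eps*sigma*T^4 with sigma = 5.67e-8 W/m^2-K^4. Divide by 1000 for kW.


T^4 = 1.4668e+12
q = 0.764 * 5.67e-8 * 1.4668e+12 / 1000 = 63.539 kW/m^2

63.539 kW/m^2


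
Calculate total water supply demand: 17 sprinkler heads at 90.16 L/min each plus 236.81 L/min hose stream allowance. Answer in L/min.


Sprinkler demand = 17 * 90.16 = 1532.72 L/min
Total = 1532.72 + 236.81 = 1769.53 L/min

1769.53 L/min


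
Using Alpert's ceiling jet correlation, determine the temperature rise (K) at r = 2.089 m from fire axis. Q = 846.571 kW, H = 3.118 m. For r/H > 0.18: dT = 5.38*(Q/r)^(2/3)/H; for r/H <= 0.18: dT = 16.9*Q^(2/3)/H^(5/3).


r/H = 2.089 / 3.118 = 0.66998
r/H > 0.18, so dT = 5.38*(Q/r)^(2/3)/H
Q/r = 405.25
(Q/r)^(2/3) = 54.763
dT = 5.38 * 54.763 / 3.118 = 94.491 K

94.491 K


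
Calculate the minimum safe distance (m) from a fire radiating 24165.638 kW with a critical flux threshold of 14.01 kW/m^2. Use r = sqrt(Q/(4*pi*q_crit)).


4*pi*q_crit = 176.05
Q/(4*pi*q_crit) = 137.26
r = sqrt(137.26) = 11.716 m

11.716 m


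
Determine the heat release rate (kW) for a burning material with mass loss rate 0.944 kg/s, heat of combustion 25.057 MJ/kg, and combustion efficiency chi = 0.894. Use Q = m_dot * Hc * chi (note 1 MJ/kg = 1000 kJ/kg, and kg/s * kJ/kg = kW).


Hc = 25.057 MJ/kg = 25.057 * 1000 kJ/kg = 25057 kJ/kg
Q = 0.944 kg/s * 25057 kJ/kg * 0.894 = 21147 kW

21147 kW


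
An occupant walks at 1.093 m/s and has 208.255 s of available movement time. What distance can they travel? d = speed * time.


d = 1.093 * 208.255 = 227.62 m

227.62 m


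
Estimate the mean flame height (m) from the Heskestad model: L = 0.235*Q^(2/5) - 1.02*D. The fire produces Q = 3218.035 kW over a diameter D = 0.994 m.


Q^(2/5) = 25.295
0.235 * Q^(2/5) = 5.9443
1.02 * D = 1.0139
L = 4.9305 m

4.9305 m


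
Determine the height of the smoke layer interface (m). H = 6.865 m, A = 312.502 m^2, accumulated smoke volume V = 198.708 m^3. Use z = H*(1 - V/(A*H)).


V/(A*H) = 0.092624
1 - 0.092624 = 0.90738
z = 6.865 * 0.90738 = 6.2291 m

6.2291 m


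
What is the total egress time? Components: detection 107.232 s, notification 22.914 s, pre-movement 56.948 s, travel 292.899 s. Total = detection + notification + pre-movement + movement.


Total = 107.232 + 22.914 + 56.948 + 292.899 = 479.993 s

479.993 s


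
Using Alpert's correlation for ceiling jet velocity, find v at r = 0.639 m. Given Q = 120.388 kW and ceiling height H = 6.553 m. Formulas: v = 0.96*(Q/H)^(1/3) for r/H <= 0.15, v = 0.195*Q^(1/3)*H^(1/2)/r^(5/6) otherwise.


r/H = 0.639 / 6.553 = 0.097513
r/H <= 0.15, so v = 0.96*(Q/H)^(1/3)
Q/H = 18.371
(Q/H)^(1/3) = 2.6386
v = 0.96 * 2.6386 = 2.5331 m/s

2.5331 m/s


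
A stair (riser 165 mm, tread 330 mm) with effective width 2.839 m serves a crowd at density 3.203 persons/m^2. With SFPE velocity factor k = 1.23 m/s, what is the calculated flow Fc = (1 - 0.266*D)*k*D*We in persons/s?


1 - 0.266*D = 1 - 0.266*3.203 = 0.14800
Fs = 0.14800 * 1.23 * 3.203 = 0.58308 persons/(s*m)
Fc = 0.58308 * 2.839 = 1.6554 persons/s

1.6554 persons/s


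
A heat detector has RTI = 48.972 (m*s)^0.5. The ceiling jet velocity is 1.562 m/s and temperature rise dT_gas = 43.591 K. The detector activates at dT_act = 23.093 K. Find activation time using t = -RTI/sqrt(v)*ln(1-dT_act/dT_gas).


dT_act/dT_gas = 0.52977
ln(1 - 0.52977) = -0.75452
t = -48.972 / sqrt(1.562) * -0.75452 = 29.565 s

29.565 s


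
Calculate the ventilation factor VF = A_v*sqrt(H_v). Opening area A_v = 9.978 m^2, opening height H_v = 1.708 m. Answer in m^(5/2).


sqrt(H_v) = 1.3069
VF = 9.978 * 1.3069 = 13.040 m^(5/2)

13.040 m^(5/2)


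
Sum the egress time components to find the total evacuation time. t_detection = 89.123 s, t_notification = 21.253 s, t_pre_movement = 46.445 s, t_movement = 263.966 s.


Total = 89.123 + 21.253 + 46.445 + 263.966 = 420.787 s

420.787 s


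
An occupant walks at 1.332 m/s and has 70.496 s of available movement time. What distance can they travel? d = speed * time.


d = 1.332 * 70.496 = 93.901 m

93.901 m


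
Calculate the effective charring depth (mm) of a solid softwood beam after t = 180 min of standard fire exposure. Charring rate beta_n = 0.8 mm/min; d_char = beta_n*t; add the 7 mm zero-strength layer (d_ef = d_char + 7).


d_char = 0.8 * 180 = 144 mm
d_ef = 144 + 1.0*7 = 151 mm

151 mm


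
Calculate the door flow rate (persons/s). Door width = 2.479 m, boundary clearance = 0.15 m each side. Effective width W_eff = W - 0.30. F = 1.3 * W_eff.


W_eff = 2.479 - 0.30 = 2.179 m
F = 1.3 * 2.179 = 2.8327 persons/s

2.8327 persons/s


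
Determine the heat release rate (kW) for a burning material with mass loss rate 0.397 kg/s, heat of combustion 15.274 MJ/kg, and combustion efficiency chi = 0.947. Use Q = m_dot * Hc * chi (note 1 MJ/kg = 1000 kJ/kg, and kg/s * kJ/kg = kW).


Hc = 15.274 MJ/kg = 15.274 * 1000 kJ/kg = 15274 kJ/kg
Q = 0.397 kg/s * 15274 kJ/kg * 0.947 = 5742.4 kW

5742.4 kW


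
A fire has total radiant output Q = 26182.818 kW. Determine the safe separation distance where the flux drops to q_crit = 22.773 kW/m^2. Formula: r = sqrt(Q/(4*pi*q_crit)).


4*pi*q_crit = 286.17
Q/(4*pi*q_crit) = 91.493
r = sqrt(91.493) = 9.5652 m

9.5652 m


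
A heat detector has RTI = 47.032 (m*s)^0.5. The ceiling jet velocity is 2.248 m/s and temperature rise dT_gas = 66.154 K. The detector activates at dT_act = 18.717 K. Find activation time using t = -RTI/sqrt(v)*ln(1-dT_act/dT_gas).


dT_act/dT_gas = 0.28293
ln(1 - 0.28293) = -0.33258
t = -47.032 / sqrt(2.248) * -0.33258 = 10.433 s

10.433 s


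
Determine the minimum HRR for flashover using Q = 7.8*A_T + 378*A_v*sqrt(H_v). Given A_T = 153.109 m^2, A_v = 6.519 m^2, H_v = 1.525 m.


7.8*A_T = 1194.3
sqrt(H_v) = 1.2349
378*A_v*sqrt(H_v) = 3043.0
Q = 1194.3 + 3043.0 = 4237.3 kW

4237.3 kW


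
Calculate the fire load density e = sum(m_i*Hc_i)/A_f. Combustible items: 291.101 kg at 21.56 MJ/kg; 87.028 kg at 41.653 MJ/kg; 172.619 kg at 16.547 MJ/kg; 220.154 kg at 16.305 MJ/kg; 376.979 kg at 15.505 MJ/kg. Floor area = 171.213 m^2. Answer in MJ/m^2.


Total energy = 291.101*21.56 + 87.028*41.653 + 172.619*16.547 + 220.154*16.305 + 376.979*15.505
= 6276.138 + 3624.977 + 2856.327 + 3589.611 + 5845.059
= 22192.11 MJ
e = 22192.11 / 171.213 = 129.62 MJ/m^2

129.62 MJ/m^2


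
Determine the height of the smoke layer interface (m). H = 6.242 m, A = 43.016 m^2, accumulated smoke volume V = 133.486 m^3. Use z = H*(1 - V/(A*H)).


V/(A*H) = 0.49714
1 - 0.49714 = 0.50286
z = 6.242 * 0.50286 = 3.1388 m

3.1388 m


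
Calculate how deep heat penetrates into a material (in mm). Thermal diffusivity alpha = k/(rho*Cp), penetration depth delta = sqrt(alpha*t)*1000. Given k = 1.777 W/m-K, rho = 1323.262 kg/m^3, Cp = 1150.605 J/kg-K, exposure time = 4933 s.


alpha = 1.777 / (1323.262 * 1150.605) = 1.1671e-06 m^2/s
alpha * t = 0.0057574
delta = sqrt(0.0057574) * 1000 = 75.878 mm

75.878 mm


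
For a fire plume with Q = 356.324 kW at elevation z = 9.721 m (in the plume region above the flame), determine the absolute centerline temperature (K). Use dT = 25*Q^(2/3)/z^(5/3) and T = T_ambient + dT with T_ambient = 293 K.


Q^(2/3) = 50.261
z^(5/3) = 44.278
dT = 25 * 50.261 / 44.278 = 28.378 K
T = 293 + 28.378 = 321.38 K

321.38 K


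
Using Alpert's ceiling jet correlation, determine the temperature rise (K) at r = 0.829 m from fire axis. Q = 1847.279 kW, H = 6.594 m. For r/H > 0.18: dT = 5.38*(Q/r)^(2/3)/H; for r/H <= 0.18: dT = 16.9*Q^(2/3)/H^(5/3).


r/H = 0.829 / 6.594 = 0.12572
r/H <= 0.18, so dT = 16.9*Q^(2/3)/H^(5/3)
Q^(2/3) = 150.55
H^(5/3) = 23.187
dT = 16.9 * 150.55 / 23.187 = 109.73 K

109.73 K


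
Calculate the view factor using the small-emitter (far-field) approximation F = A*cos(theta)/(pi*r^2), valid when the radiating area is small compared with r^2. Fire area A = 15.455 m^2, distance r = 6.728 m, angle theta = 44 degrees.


cos(44 deg) = 0.71934
pi*r^2 = 142.21
F = 15.455 * 0.71934 / 142.21 = 0.078177

0.078177


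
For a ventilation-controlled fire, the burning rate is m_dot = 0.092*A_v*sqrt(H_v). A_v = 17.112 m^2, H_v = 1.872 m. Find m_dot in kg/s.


sqrt(H_v) = 1.3682
m_dot = 0.092 * 17.112 * 1.3682 = 2.1540 kg/s

2.1540 kg/s


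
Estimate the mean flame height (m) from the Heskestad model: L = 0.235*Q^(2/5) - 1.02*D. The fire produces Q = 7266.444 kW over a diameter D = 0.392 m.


Q^(2/5) = 35.037
0.235 * Q^(2/5) = 8.2337
1.02 * D = 0.39984
L = 7.8339 m

7.8339 m


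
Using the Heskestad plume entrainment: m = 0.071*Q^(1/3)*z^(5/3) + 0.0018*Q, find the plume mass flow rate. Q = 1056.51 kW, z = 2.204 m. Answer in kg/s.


Q^(1/3) = 10.185
z^(5/3) = 3.7327
First term = 0.071 * 10.185 * 3.7327 = 2.6992
Second term = 0.0018 * 1056.51 = 1.9017
m = 4.6009 kg/s

4.6009 kg/s


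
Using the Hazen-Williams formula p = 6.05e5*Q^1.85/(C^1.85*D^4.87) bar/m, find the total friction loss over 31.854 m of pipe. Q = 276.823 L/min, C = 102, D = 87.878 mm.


Q^1.85 = 32967
C^1.85 = 5198.9
D^4.87 = 2.9288e+09
p/m = 0.0013099 bar/m
p_total = 0.0013099 * 31.854 = 0.041724 bar

0.041724 bar


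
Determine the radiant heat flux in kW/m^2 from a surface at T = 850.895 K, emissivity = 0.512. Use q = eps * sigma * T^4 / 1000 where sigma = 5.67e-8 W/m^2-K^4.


T^4 = 5.2421e+11
q = 0.512 * 5.67e-8 * 5.2421e+11 / 1000 = 15.218 kW/m^2

15.218 kW/m^2


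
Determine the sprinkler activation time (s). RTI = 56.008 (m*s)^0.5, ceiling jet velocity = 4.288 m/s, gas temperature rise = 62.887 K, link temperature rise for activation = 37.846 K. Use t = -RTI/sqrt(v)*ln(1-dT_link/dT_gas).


dT_link/dT_gas = 0.60181
ln(1 - 0.60181) = -0.92082
t = -56.008 / sqrt(4.288) * -0.92082 = 24.906 s

24.906 s


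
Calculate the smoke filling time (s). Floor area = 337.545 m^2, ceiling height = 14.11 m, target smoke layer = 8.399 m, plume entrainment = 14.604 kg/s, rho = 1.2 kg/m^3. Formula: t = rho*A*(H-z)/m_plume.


H - z = 5.711 m
t = 1.2 * 337.545 * 5.711 / 14.604 = 158.40 s

158.40 s


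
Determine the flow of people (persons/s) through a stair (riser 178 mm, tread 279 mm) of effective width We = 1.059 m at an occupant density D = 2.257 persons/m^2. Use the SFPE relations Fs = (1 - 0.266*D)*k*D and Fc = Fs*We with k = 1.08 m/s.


1 - 0.266*D = 1 - 0.266*2.257 = 0.39964
Fs = 0.39964 * 1.08 * 2.257 = 0.97414 persons/(s*m)
Fc = 0.97414 * 1.059 = 1.0316 persons/s

1.0316 persons/s


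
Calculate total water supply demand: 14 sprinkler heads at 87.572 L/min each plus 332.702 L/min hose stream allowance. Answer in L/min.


Sprinkler demand = 14 * 87.572 = 1226.008 L/min
Total = 1226.008 + 332.702 = 1558.71 L/min

1558.71 L/min


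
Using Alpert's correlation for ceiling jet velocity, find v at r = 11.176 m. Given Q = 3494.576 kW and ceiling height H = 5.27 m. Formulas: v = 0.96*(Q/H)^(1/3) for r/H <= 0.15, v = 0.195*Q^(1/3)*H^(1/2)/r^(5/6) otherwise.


r/H = 11.176 / 5.27 = 2.1207
r/H > 0.15, so v = 0.195*Q^(1/3)*H^(1/2)/r^(5/6)
Q^(1/3) = 15.175
H^(1/2) = 2.2956
r^(5/6) = 7.4743
v = 0.195 * 15.175 * 2.2956 / 7.4743 = 0.90887 m/s

0.90887 m/s


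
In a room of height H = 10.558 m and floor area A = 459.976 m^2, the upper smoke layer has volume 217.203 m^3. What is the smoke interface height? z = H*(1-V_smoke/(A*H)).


V/(A*H) = 0.044725
1 - 0.044725 = 0.95528
z = 10.558 * 0.95528 = 10.086 m

10.086 m


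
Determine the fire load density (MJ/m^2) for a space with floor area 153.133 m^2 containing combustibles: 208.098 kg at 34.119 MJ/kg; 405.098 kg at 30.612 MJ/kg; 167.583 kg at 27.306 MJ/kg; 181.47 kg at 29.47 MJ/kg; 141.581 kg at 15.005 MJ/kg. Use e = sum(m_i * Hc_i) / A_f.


Total energy = 208.098*34.119 + 405.098*30.612 + 167.583*27.306 + 181.47*29.47 + 141.581*15.005
= 7100.096 + 12400.86 + 4576.021 + 5347.921 + 2124.423
= 31549.32 MJ
e = 31549.32 / 153.133 = 206.03 MJ/m^2

206.03 MJ/m^2


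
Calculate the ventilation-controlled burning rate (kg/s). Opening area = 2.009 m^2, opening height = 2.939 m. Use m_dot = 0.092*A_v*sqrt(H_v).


sqrt(H_v) = 1.7144
m_dot = 0.092 * 2.009 * 1.7144 = 0.31686 kg/s

0.31686 kg/s


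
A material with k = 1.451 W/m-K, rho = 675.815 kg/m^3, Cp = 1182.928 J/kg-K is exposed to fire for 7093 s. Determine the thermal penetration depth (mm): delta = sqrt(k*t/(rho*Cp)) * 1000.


alpha = 1.451 / (675.815 * 1182.928) = 1.8150e-06 m^2/s
alpha * t = 0.012874
delta = sqrt(0.012874) * 1000 = 113.46 mm

113.46 mm


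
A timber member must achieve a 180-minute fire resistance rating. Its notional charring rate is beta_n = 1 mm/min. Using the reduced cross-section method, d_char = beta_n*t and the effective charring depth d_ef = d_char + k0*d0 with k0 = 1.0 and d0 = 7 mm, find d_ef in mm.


d_char = 1 * 180 = 180 mm
d_ef = 180 + 1.0*7 = 187 mm

187 mm


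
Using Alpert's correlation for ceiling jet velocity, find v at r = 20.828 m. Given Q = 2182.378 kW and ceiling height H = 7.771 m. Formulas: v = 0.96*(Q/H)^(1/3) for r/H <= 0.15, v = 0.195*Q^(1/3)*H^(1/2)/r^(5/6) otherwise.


r/H = 20.828 / 7.771 = 2.6802
r/H > 0.15, so v = 0.195*Q^(1/3)*H^(1/2)/r^(5/6)
Q^(1/3) = 12.971
H^(1/2) = 2.7877
r^(5/6) = 12.557
v = 0.195 * 12.971 * 2.7877 / 12.557 = 0.56153 m/s

0.56153 m/s


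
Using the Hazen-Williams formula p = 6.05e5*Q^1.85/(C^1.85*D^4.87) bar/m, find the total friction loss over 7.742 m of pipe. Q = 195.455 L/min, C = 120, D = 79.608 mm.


Q^1.85 = 17316
C^1.85 = 7022.4
D^4.87 = 1.8099e+09
p/m = 0.00082423 bar/m
p_total = 0.00082423 * 7.742 = 0.0063812 bar

0.0063812 bar


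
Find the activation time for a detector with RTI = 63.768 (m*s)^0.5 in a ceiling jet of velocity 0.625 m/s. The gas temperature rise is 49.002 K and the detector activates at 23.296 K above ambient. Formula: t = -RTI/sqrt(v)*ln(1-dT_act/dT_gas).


dT_act/dT_gas = 0.47541
ln(1 - 0.47541) = -0.64514
t = -63.768 / sqrt(0.625) * -0.64514 = 52.037 s

52.037 s


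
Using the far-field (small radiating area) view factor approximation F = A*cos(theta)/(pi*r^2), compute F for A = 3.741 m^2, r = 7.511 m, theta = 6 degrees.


cos(6 deg) = 0.99452
pi*r^2 = 177.23
F = 3.741 * 0.99452 / 177.23 = 0.020992

0.020992
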